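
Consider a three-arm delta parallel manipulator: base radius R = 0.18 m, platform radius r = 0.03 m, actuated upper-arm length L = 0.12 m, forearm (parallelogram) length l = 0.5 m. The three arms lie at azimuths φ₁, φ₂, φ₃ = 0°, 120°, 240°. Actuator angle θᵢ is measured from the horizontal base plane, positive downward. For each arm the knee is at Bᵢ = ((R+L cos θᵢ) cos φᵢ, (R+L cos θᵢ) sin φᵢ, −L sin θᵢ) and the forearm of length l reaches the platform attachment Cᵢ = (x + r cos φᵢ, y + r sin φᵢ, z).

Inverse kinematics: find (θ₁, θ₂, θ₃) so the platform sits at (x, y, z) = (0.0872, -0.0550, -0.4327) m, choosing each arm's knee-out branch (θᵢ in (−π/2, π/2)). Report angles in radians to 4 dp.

θ₁ = -0.2614, θ₂ = 0.6108, θ₃ = 0.1747

φ1=0.0° → target in arm frame (0.0872, -0.0550)
  A=0.0628, B=-0.4327, C=(l²−L²−A²−y'²−z²)/(2L)=0.1725
  γ=atan2(-0.4327,0.0628)=-1.4267;  ψ=arccos(0.3945)=1.1652;  θ1=γ+ψ≈-0.2614
rotate P by −φ2: (-0.0912, -0.0480, -0.4327)
  e−x'=0.2412;  (l²−L²−(e−x')²−y'²−z²)/2L = -0.0505
  √(A²+B²)=0.4954;  θ2 = -1.0622+1.6730 ≈ 0.6108
rotate P by −φ3: (0.0040, 0.1030, -0.4327)
  A=0.1460, B=-0.4327, C=(l²−L²−A²−y'²−z²)/(2L)=0.0685
  γ=atan2(-0.4327,0.1460)=-1.2454;  ψ=arccos(0.1501)=1.4201;  θ3=γ+ψ≈0.1747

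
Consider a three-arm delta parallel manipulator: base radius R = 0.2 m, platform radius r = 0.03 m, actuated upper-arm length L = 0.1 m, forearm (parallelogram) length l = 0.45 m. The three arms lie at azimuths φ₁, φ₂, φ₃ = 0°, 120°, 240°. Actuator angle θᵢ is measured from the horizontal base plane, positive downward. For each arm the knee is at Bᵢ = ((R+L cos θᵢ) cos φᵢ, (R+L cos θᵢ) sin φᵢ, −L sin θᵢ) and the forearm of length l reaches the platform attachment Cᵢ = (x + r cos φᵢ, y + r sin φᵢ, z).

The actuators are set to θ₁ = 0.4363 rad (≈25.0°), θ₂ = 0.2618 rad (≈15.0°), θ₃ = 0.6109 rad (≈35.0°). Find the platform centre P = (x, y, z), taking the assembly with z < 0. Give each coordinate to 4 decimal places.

(0.0005, 0.0342, -0.4079)

centre 1 = (0.2606·cos0.0°, 0.2606·sin0.0°, -0.0423) = (0.2606, 0.0000, -0.0423)
arm 2 at φ=120.0°: ρ2 = 0.2666;  centre 2 = (-0.1333, 0.2309, -0.0259)
arm 3 at φ=240.0°: ρ3 = 0.2519;  centre 3 = (-0.1260, -0.2182, -0.0574)
subtract pairs → two planes through P
[-0.7879 0.4618 0.0328]·P = 0.0020;  [-0.7732 -0.4363 -0.0302]·P = -0.0030
det = 0.7008;  x = 0.0007+0.0005z,  y = 0.0056+-0.0701z
quadratic in z: (1.0049)z²+(0.0835)z+(-0.1331)=0, √Δ=0.7362 → z ∈ {-0.4079, 0.3248}; z = -0.4079 (taking z<0)
x = 0.0005, y = 0.0342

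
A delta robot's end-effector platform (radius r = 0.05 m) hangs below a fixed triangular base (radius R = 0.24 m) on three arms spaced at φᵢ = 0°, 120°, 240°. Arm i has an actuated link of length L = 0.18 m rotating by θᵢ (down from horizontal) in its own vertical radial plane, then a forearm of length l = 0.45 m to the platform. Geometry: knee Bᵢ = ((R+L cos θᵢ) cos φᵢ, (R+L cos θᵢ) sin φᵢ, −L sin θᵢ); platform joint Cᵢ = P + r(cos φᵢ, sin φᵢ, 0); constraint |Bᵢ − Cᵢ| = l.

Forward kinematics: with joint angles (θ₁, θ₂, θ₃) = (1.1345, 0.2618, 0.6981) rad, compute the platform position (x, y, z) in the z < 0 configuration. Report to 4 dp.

arm 1 at φ=0.0°: ρ1 = 0.2661;  centre 1 = (0.2661, 0.0000, -0.1631)
φ2=120.0°: virtual centre (-0.1819, 0.3151, -0.0466), radius l
arm 3 at φ=240.0°: ρ3 = 0.3279;  centre 3 = (-0.1639, -0.2840, -0.1157)
|centre ₂|²−|centre ₁|² = 0.0372;  |centre ₃|²−|centre ₁|² = 0.0235
plane₁₂: -0.8960x+0.6302y+0.2331z = 0.0372
det = 1.0509;  x = -0.0342+0.1829z,  y = 0.0104+-0.1099z
sphere 1 gives Az²+Bz+C=0 with A=1.0455, B=0.2142, C=-0.0856;  B²−4AC=0.4040;  roots -0.4064, 0.2015;  negative root z = -0.4064
x = -0.1085, y = 0.0550

(-0.1085, 0.0550, -0.4064)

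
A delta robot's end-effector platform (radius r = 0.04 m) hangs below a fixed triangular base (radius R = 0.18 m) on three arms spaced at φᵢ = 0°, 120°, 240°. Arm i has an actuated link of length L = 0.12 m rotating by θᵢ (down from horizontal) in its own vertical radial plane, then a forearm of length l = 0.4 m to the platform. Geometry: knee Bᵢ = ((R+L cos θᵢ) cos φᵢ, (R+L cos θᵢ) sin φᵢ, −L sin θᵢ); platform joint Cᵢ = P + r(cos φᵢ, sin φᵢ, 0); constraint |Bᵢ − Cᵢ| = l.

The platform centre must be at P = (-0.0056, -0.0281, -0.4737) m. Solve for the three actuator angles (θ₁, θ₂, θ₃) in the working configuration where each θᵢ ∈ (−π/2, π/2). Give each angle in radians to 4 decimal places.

θ₁ = 1.3092, θ₂ = 1.3965, θ₃ = 1.1348

arm 1 (φ=0.0°): x'=-0.0056, y'=-0.0281
  A cos θ + B sin θ = C:  0.1456·cos θ + -0.4737·sin θ = -0.4199
  γ=atan2(-0.4737,0.1456)=-1.2726;  ψ=arccos(-0.8473)=2.5818;  θ1=γ+ψ≈1.3092
arm 2 (φ=120.0°): x'=-0.0215, y'=0.0189
  A=0.1615, B=-0.4737, C=(l²−L²−A²−y'²−z²)/(2L)=-0.4385
  θ2 = atan2(B,A) + arccos(C/0.5005) = 1.3965
arm 3 (φ=240.0°): x'=0.0271, y'=0.0092
  e−x'=0.1129;  (l²−L²−(e−x')²−y'²−z²)/2L = -0.3817
  θ3 = atan2(B,A) + arccos(C/0.4870) = 1.1348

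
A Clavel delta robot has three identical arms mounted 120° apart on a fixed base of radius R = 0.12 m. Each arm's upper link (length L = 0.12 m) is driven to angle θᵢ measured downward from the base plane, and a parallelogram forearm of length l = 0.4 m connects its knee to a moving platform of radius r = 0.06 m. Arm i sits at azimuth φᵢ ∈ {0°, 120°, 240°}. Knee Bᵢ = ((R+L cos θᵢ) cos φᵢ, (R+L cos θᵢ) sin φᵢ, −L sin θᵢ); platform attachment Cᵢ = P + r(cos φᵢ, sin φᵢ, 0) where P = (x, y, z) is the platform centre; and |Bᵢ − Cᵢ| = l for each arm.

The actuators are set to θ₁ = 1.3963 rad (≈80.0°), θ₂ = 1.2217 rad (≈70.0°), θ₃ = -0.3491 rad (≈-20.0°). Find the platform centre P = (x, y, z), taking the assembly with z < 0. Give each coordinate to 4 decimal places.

arm 1 at φ=0.0°: e+L cos θ1 = 0.0808;  centre 1 = (0.0808, 0.0000, -0.1182)
arm 2 at φ=120.0°: e+L cos θ2 = 0.1010;  centre 2 = (-0.0505, 0.0875, -0.1128)
φ3=240.0°: virtual centre (-0.0864, -0.1496, 0.0410), radius l
eliminate P² terms by subtracting sphere 1 from 2 and 3
[-0.2627 0.1750 0.0108]·P = 0.0024;  [-0.3344 -0.2992 0.3184]·P = 0.0110
Cramer: x(z) = -0.0194+0.4300z;  y(z) = -0.0152+0.5836z
into |P−centre ₁|² = l²: 1.5255z² + 0.1324z + -0.1358 = 0;  Δ = 0.8460;  z = -0.3449 or 0.2581 → z<0 root = -0.3449
x = -0.1677, y = -0.2165

(-0.1677, -0.2165, -0.3449)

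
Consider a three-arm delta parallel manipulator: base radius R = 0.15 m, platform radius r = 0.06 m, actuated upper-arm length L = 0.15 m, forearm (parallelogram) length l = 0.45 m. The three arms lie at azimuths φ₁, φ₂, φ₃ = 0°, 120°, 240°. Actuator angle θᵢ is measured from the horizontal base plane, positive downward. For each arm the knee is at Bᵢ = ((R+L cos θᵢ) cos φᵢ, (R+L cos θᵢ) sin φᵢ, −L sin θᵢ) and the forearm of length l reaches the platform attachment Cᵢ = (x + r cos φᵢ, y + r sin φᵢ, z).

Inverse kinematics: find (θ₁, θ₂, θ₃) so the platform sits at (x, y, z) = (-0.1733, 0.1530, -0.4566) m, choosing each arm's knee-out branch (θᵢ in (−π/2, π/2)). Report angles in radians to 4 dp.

φ1=0.0° → target in arm frame (-0.1733, 0.1530)
  A cos θ + B sin θ = C:  0.2633·cos θ + -0.4566·sin θ = -0.4041
  γ=atan2(-0.4566,0.2633)=-1.0477;  ψ=arccos(-0.7666)=2.4443;  θ1=γ+ψ≈1.3966
rotate P by −φ2: (0.2192, 0.0736, -0.4566)
  e−x'=-0.1292;  (l²−L²−(e−x')²−y'²−z²)/2L = -0.1686
  θ2 = atan2(B,A) + arccos(C/0.4745) = 0.0876
φ3=240.0° → target in arm frame (-0.0459, -0.2266)
  A=0.1359, B=-0.4566, C=(l²−L²−A²−y'²−z²)/(2L)=-0.3276
  γ=atan2(-0.4566,0.1359)=-1.2816;  ψ=arccos(-0.6877)=2.3291;  θ3=γ+ψ≈1.0475

θ₁ = 1.3966, θ₂ = 0.0876, θ₃ = 1.0475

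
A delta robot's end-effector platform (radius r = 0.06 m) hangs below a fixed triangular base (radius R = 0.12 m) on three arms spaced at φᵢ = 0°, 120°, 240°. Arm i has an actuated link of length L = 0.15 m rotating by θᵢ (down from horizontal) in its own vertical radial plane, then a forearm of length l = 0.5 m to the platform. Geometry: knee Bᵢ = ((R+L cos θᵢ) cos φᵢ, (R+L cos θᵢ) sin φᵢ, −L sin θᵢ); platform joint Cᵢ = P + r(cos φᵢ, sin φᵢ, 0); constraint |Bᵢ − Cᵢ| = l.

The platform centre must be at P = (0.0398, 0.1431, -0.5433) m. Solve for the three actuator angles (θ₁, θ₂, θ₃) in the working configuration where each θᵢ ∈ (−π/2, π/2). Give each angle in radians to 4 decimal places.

arm 1 (φ=0.0°): x'=0.0398, y'=0.1431
  A=0.0202, B=-0.5433, C=(l²−L²−A²−y'²−z²)/(2L)=-0.2952
  γ=atan2(-0.5433,0.0202)=-1.5336;  ψ=arccos(-0.5430)=2.1448;  θ1=γ+ψ≈0.6111
φ2=120.0° → target in arm frame (0.1040, -0.1060)
  A=-0.0440, B=-0.5433, C=(l²−L²−A²−y'²−z²)/(2L)=-0.2695
  √(A²+B²)=0.5451;  θ2 = -1.6517+2.0880 ≈ 0.4363
arm 3 (φ=240.0°): x'=-0.1438, y'=-0.0371
  A=0.2038, B=-0.5433, C=(l²−L²−A²−y'²−z²)/(2L)=-0.3687
  θ3 = atan2(B,A) + arccos(C/0.5803) = 1.0473

θ₁ = 0.6111, θ₂ = 0.4363, θ₃ = 1.0473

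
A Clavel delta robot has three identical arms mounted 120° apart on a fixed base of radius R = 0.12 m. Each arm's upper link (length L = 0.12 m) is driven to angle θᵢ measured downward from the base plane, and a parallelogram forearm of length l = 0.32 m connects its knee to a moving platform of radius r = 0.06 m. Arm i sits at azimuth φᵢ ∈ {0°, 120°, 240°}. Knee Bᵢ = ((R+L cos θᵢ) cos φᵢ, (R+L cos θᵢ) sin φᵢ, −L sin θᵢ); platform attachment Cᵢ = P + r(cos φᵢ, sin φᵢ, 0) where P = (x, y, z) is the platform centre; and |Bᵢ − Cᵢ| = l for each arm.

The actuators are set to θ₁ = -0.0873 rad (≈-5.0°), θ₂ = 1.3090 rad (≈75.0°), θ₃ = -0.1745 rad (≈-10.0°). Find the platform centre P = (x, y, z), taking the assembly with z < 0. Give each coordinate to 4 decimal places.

(0.0949, -0.1807, -0.2397)

S1 = (0.1795·cos0.0°, 0.1795·sin0.0°, 0.0105) = (0.1795, 0.0000, 0.0105)
S2 = (0.0911·cos120.0°, 0.0911·sin120.0°, -0.1159) = (-0.0455, 0.0789, -0.1159)
S3 = (0.1782·cos240.0°, 0.1782·sin240.0°, 0.0208) = (-0.0891, -0.1543, 0.0208)
subtract pairs → two planes through P
plane₁₂: -0.4501x+0.1577y+-0.2527z = -0.0106
det = 0.2237;  x = 0.0148+-0.3341z,  y = -0.0252+0.6489z
sphere 1 gives Az²+Bz+C=0 with A=1.5327, B=0.0565, C=-0.0745;  B²−4AC=0.4600;  roots -0.2397, 0.2028;  negative root z = -0.2397
x = 0.0949, y = -0.1807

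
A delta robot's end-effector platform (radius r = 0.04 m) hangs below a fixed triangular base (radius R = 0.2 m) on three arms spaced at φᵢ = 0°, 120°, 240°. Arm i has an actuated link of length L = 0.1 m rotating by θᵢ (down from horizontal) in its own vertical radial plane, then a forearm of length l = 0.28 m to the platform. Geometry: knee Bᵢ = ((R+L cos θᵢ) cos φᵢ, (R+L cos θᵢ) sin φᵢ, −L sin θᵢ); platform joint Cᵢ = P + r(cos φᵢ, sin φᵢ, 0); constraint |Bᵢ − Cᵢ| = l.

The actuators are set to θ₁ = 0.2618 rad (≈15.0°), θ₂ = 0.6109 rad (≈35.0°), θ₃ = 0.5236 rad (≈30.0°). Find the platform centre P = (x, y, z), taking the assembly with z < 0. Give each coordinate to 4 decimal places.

(0.0179, -0.0049, -0.1721)

arm 1 at φ=0.0°: (R−r)+L cos θ1 = 0.2566;  centre 1 = (0.2566, 0.0000, -0.0259)
φ2=120.0°: virtual centre (-0.1210, 0.2095, -0.0574), radius l
arm 3 at φ=240.0°: (R−r)+L cos θ3 = 0.2466;  centre 3 = (-0.1233, -0.2136, -0.0500)
subtract pairs → two planes through P
linear system: -0.7551x+0.4190y = -0.0047−-0.0630z; -0.7598x+-0.4271y = -0.0032−-0.0482z
Cramer: x(z) = 0.0052-0.0735z;  y(z) = -0.0018+0.0178z
sphere 1 gives Az²+Bz+C=0 with A=1.0057, B=0.0886, C=-0.0145;  B²−4AC=0.0663;  roots -0.1721, 0.0840;  negative root z = -0.1721
x = 0.0179, y = -0.0049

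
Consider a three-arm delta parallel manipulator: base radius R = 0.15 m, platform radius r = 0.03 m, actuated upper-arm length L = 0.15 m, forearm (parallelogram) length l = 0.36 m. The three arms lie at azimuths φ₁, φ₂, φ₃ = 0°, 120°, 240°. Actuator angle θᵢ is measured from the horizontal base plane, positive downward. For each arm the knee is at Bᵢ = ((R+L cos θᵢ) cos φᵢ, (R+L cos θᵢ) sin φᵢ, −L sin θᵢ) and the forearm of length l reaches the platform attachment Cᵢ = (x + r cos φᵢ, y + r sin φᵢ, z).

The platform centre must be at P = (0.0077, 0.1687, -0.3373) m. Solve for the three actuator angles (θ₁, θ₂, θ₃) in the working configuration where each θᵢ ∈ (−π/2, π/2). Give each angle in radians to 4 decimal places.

rotate P by −φ1: (0.0077, 0.1687, -0.3373)
  A cos θ + B sin θ = C:  0.1123·cos θ + -0.3373·sin θ = -0.1591
  γ=atan2(-0.3373,0.1123)=-1.2494;  ψ=arccos(-0.4476)=2.0349;  θ1=γ+ψ≈0.7855
arm 2 (φ=120.0°): x'=0.1422, y'=-0.0910
  e−x'=-0.0222;  (l²−L²−(e−x')²−y'²−z²)/2L = -0.0515
  θ2 = atan2(B,A) + arccos(C/0.3380) = 0.0871
rotate P by −φ3: (-0.1499, -0.0777, -0.3373)
  A cos θ + B sin θ = C:  0.2699·cos θ + -0.3373·sin θ = -0.2853
  θ3 = atan2(B,A) + arccos(C/0.4320) = 1.3961

θ₁ = 0.7855, θ₂ = 0.0871, θ₃ = 1.3961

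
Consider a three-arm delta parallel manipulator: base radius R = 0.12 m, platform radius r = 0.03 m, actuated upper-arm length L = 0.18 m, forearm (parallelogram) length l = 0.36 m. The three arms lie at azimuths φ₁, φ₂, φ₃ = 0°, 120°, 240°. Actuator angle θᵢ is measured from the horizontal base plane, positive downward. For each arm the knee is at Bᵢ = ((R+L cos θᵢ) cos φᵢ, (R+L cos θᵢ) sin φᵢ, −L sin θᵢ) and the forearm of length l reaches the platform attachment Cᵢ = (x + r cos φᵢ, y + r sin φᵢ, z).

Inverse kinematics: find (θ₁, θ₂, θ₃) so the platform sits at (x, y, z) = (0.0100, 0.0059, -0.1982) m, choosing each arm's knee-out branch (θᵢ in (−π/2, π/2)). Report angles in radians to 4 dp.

θ₁ = -0.3493, θ₂ = -0.2614, θ₃ = -0.1742

φ1=0.0° → target in arm frame (0.0100, 0.0059)
  A cos θ + B sin θ = C:  0.0800·cos θ + -0.1982·sin θ = 0.1430
  √(A²+B²)=0.2137;  θ1 = -1.1872+0.8378 ≈ -0.3493
arm 2 (φ=120.0°): x'=0.0001, y'=-0.0116
  A=0.0899, B=-0.1982, C=(l²−L²−A²−y'²−z²)/(2L)=0.1381
  γ=atan2(-0.1982,0.0899)=-1.1450;  ψ=arccos(0.6344)=0.8836;  θ2=γ+ψ≈-0.2614
rotate P by −φ3: (-0.0101, 0.0057, -0.1982)
  A=0.1001, B=-0.1982, C=(l²−L²−A²−y'²−z²)/(2L)=0.1330
  γ=atan2(-0.1982,0.1001)=-1.1031;  ψ=arccos(0.5987)=0.9289;  θ3=γ+ψ≈-0.1742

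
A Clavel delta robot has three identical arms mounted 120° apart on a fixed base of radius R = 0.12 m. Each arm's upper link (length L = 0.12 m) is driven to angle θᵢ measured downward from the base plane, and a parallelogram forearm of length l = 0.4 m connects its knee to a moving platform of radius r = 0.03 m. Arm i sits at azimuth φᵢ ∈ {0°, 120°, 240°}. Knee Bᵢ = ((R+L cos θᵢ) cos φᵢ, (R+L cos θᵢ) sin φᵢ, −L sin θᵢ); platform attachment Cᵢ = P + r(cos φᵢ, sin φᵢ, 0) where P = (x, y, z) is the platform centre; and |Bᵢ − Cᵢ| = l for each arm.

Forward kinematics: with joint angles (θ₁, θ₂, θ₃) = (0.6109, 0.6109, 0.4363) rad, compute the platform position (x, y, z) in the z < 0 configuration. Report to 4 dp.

(-0.0144, -0.0249, -0.4128)

arm 1 at φ=0.0°: ρ1 = 0.1883;  S1 = (0.1883, 0.0000, -0.0688)
S2 = (0.1883·cos120.0°, 0.1883·sin120.0°, -0.0688) = (-0.0941, 0.1631, -0.0688)
S3 = (0.1988·cos240.0°, 0.1988·sin240.0°, -0.0507) = (-0.0994, -0.1721, -0.0507)
|S₂|²−|S₁|² = 0.0000;  |S₃|²−|S₁|² = 0.0019
linear system: -0.5649x+0.3261y = 0.0000−0.0000z; -0.5754x+-0.3443y = 0.0019−0.0362z
Cramer: x(z) = -0.0016+0.0309z;  y(z) = -0.0028+0.0536z
quadratic in z: (1.0038)z²+(0.1256)z+(-0.1192)=0, √Δ=0.7031 → z ∈ {-0.4128, 0.2876}; z = -0.4128 (taking z<0)
x = -0.0144, y = -0.0249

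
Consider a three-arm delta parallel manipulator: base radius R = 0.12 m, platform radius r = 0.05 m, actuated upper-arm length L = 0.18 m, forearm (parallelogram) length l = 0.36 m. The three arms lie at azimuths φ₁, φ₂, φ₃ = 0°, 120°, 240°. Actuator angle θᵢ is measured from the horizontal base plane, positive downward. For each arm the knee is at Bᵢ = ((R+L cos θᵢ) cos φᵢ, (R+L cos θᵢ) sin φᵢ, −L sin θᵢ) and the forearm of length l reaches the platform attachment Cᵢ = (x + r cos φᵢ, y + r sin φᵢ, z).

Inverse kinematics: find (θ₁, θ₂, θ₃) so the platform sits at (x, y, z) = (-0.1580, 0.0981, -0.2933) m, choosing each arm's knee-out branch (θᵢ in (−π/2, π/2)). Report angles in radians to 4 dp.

θ₁ = 1.0474, θ₂ = -0.2617, θ₃ = 0.5239

φ1=0.0° → target in arm frame (-0.1580, 0.0981)
  e−x'=0.2280;  (l²−L²−(e−x')²−y'²−z²)/2L = -0.1401
  θ1 = atan2(B,A) + arccos(C/0.3715) = 1.0474
arm 2 (φ=120.0°): x'=0.1640, y'=0.0878
  e−x'=-0.0940;  (l²−L²−(e−x')²−y'²−z²)/2L = -0.0149
  θ2 = atan2(B,A) + arccos(C/0.3080) = -0.2617
φ3=240.0° → target in arm frame (-0.0060, -0.1859)
  A cos θ + B sin θ = C:  0.0760·cos θ + -0.2933·sin θ = -0.0810
  θ3 = atan2(B,A) + arccos(C/0.3030) = 0.5239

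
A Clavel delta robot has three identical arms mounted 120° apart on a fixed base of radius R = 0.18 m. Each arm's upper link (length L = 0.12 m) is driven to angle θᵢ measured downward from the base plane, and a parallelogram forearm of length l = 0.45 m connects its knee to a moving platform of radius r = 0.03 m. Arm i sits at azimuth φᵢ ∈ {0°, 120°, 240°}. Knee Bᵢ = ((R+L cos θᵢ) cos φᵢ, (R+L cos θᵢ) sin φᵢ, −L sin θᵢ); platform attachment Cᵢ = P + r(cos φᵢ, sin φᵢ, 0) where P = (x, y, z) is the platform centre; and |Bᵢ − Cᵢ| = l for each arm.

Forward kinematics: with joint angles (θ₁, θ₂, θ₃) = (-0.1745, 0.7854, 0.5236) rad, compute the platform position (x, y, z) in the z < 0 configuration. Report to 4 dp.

φ1=0.0°: virtual centre (0.2682, 0.0000, 0.0208), radius l
φ2=120.0°: virtual centre (-0.1174, 0.2034, -0.0849), radius l
O3 = (0.2539·cos240.0°, 0.2539·sin240.0°, -0.0600) = (-0.1270, -0.2199, -0.0600)
eliminate P² terms by subtracting sphere 1 from 2 and 3
plane₁₂: -0.7712x+0.4068y+-0.2114z = -0.0100
det = 0.6606;  x = 0.0093+-0.2403z,  y = -0.0070+0.0641z
quadratic in z: (1.0618)z²+(0.0818)z+(-0.1350)=0, √Δ=0.7616 → z ∈ {-0.3972, 0.3201}; z = -0.3972 (taking z<0)
x = 0.1047, y = -0.0324

(0.1047, -0.0324, -0.3972)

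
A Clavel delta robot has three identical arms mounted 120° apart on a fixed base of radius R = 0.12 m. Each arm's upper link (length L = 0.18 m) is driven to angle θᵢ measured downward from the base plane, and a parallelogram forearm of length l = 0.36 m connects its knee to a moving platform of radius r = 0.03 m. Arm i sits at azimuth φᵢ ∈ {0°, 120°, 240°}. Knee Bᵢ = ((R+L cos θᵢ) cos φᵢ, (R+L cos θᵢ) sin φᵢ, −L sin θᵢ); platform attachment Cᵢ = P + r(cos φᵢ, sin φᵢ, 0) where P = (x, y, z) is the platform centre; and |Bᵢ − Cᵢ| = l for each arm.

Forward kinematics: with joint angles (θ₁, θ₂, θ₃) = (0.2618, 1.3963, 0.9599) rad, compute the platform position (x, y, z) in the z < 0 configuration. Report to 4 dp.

(0.1649, -0.0874, -0.3815)

S1 = (0.2639·cos0.0°, 0.2639·sin0.0°, -0.0466) = (0.2639, 0.0000, -0.0466)
φ2=120.0°: virtual centre (-0.0606, 0.1050, -0.1773), radius l
φ3=240.0°: virtual centre (-0.0966, -0.1674, -0.1474), radius l
subtract pairs → two planes through P
[-0.6490 0.2100 -0.2614]·P = -0.0257;  [-0.7210 -0.3347 -0.2017]·P = -0.0127
Cramer: x(z) = 0.0306-0.3522z;  y(z) = -0.0278+0.1560z
into |P−S₁|² = l²: 1.1484z² + 0.2488z + -0.0722 = 0;  Δ = 0.3937;  z = -0.3815 or 0.1648 → z<0 root = -0.3815
x = 0.1649, y = -0.0874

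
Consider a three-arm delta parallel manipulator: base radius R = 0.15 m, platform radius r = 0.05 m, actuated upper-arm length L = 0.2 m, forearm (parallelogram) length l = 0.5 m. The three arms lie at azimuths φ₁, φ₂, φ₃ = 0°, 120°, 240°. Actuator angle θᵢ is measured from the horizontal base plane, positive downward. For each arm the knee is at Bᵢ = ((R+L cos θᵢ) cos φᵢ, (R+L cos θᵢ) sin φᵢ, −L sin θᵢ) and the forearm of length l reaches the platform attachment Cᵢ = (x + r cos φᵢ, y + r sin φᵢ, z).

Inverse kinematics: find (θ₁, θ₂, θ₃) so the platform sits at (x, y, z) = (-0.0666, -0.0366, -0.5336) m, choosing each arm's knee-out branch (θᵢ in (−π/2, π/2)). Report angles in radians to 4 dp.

θ₁ = 0.7855, θ₂ = 0.6109, θ₃ = 0.4363

arm 1 (φ=0.0°): x'=-0.0666, y'=-0.0366
  A=0.1666, B=-0.5336, C=(l²−L²−A²−y'²−z²)/(2L)=-0.2596
  θ1 = atan2(B,A) + arccos(C/0.5590) = 0.7855
arm 2 (φ=120.0°): x'=0.0016, y'=0.0760
  A=0.0984, B=-0.5336, C=(l²−L²−A²−y'²−z²)/(2L)=-0.2255
  √(A²+B²)=0.5426;  θ2 = -1.3884+1.9993 ≈ 0.6109
arm 3 (φ=240.0°): x'=0.0650, y'=-0.0394
  e−x'=0.0350;  (l²−L²−(e−x')²−y'²−z²)/2L = -0.1938
  √(A²+B²)=0.5347;  θ3 = -1.5053+1.9416 ≈ 0.4363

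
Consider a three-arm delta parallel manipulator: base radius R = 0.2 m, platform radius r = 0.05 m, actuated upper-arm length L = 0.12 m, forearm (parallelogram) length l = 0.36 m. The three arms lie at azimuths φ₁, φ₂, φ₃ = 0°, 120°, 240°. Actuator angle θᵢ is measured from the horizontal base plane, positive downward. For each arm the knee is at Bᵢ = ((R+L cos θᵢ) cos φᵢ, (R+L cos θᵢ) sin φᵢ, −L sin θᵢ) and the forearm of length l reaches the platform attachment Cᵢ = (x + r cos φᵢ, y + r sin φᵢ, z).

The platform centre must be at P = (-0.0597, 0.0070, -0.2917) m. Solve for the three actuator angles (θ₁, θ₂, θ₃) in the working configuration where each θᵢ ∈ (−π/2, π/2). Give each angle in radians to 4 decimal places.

θ₁ = 0.7854, θ₂ = 0.1750, θ₃ = 0.2619

arm 1 (φ=0.0°): x'=-0.0597, y'=0.0070
  e−x'=0.2097;  (l²−L²−(e−x')²−y'²−z²)/2L = -0.0580
  θ1 = atan2(B,A) + arccos(C/0.3593) = 0.7854
φ2=120.0° → target in arm frame (0.0359, 0.0482)
  e−x'=0.1141;  (l²−L²−(e−x')²−y'²−z²)/2L = 0.0615
  √(A²+B²)=0.3132;  θ2 = -1.1980+1.3730 ≈ 0.1750
φ3=240.0° → target in arm frame (0.0238, -0.0552)
  A=0.1262, B=-0.2917, C=(l²−L²−A²−y'²−z²)/(2L)=0.0464
  γ=atan2(-0.2917,0.1262)=-1.1624;  ψ=arccos(0.1460)=1.4243;  θ3=γ+ψ≈0.2619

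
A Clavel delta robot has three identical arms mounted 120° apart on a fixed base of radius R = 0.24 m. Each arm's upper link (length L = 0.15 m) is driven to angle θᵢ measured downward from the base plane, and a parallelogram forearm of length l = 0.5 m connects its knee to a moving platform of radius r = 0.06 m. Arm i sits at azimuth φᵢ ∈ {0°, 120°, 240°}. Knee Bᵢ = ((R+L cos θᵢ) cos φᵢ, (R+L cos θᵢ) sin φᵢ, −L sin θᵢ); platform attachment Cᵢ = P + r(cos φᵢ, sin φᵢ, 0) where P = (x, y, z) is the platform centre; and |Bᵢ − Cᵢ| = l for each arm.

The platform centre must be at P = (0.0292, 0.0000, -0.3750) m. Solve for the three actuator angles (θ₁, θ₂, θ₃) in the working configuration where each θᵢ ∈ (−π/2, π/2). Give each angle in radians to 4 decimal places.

rotate P by −φ1: (0.0292, 0.0000, -0.3750)
  A=0.1508, B=-0.3750, C=(l²−L²−A²−y'²−z²)/(2L)=0.2138
  γ=atan2(-0.3750,0.1508)=-1.1885;  ψ=arccos(0.5289)=1.0135;  θ1=γ+ψ≈-0.1750
rotate P by −φ2: (-0.0146, -0.0253, -0.3750)
  A cos θ + B sin θ = C:  0.1946·cos θ + -0.3750·sin θ = 0.1612
  γ=atan2(-0.3750,0.1946)=-1.0921;  ψ=arccos(0.3816)=1.1793;  θ2=γ+ψ≈0.0872
arm 3 (φ=240.0°): x'=-0.0146, y'=0.0253
  e−x'=0.1946;  (l²−L²−(e−x')²−y'²−z²)/2L = 0.1612
  √(A²+B²)=0.4225;  θ3 = -1.0921+1.1793 ≈ 0.0872

θ₁ = -0.1750, θ₂ = 0.0872, θ₃ = 0.0872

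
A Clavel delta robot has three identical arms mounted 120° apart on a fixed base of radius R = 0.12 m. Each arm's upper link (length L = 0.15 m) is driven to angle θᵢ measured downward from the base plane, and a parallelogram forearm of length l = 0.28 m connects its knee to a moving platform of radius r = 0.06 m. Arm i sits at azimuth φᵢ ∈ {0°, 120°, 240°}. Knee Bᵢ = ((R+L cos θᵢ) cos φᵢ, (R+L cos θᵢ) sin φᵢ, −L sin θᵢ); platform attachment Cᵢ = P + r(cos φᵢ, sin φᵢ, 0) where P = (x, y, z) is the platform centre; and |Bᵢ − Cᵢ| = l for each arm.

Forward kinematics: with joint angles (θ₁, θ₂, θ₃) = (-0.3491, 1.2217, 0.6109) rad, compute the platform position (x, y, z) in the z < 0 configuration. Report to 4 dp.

(0.1477, -0.0830, -0.2107)

φ1=0.0°: virtual centre (0.2010, 0.0000, 0.0513), radius l
φ2=120.0°: virtual centre (-0.0557, 0.0964, -0.1410), radius l
φ3=240.0°: virtual centre (-0.0914, -0.1584, -0.0860), radius l
subtract pairs → two planes through P
[-0.5132 0.1928 -0.3845]·P = -0.0108;  [-0.5848 -0.3167 -0.2747]·P = -0.0022
det = 0.2753;  x = 0.0139+-0.6348z,  y = -0.0188+0.3047z
quadratic in z: (1.4958)z²+(0.1234)z+(-0.0404)=0, √Δ=0.5070 → z ∈ {-0.2107, 0.1282}; z = -0.2107 (taking z<0)
x = 0.1477, y = -0.0830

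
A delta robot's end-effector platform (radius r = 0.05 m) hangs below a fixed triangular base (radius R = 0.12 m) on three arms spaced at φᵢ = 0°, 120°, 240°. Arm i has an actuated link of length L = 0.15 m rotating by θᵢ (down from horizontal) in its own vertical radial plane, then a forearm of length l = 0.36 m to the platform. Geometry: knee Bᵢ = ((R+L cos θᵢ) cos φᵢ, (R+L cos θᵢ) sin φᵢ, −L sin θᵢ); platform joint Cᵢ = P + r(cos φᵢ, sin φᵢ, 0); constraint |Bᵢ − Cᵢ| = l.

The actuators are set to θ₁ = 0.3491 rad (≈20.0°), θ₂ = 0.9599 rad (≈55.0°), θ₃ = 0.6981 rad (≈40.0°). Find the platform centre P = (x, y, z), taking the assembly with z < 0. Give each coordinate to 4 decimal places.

(0.0876, -0.0457, -0.3864)

φ1=0.0°: virtual centre (0.2110, 0.0000, -0.0513), radius l
O2 = (0.1560·cos120.0°, 0.1560·sin120.0°, -0.1229) = (-0.0780, 0.1351, -0.1229)
arm 3 at φ=240.0°: ρ3 = 0.1849;  O3 = (-0.0925, -0.1601, -0.0964)
|O₂|²−|O₁|² = -0.0077;  |O₃|²−|O₁|² = -0.0036
plane₁₂: -0.5779x+0.2703y+-0.1431z = -0.0077
det = 0.3491;  x = 0.0099+-0.2011z,  y = -0.0073+0.0994z
quadratic in z: (1.0503)z²+(0.1821)z+(-0.0865)=0, √Δ=0.6297 → z ∈ {-0.3864, 0.2131}; z = -0.3864 (taking z<0)
x = 0.0876, y = -0.0457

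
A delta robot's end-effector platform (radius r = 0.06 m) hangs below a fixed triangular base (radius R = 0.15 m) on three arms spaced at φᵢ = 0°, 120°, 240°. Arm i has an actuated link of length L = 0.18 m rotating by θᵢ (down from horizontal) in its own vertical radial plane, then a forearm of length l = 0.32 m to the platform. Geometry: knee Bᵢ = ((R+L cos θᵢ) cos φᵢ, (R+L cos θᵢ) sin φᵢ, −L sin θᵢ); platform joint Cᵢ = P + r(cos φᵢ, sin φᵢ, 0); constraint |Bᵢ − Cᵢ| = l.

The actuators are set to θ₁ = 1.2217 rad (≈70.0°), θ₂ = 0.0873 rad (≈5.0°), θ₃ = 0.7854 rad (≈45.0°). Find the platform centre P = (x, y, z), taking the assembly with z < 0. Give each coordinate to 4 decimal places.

(-0.1298, 0.0819, -0.2976)

arm 1 at φ=0.0°: (R−r)+L cos θ1 = 0.1516;  centre 1 = (0.1516, 0.0000, -0.1691)
centre 2 = (0.2693·cos120.0°, 0.2693·sin120.0°, -0.0157) = (-0.1347, 0.2332, -0.0157)
arm 3 at φ=240.0°: (R−r)+L cos θ3 = 0.2173;  centre 3 = (-0.1086, -0.1882, -0.1273)
eliminate P² terms by subtracting sphere 1 from 2 and 3
linear system: -0.5725x+0.4665y = 0.0212−0.3069z; -0.5204x+-0.3763y = 0.0118−0.0837z
det = 0.4582;  x = -0.0294+0.3373z,  y = 0.0093+-0.2440z
quadratic in z: (1.1733)z²+(0.2116)z+(-0.0409)=0, √Δ=0.4867 → z ∈ {-0.2976, 0.1172}; z = -0.2976 (taking z<0)
x = -0.1298, y = 0.0819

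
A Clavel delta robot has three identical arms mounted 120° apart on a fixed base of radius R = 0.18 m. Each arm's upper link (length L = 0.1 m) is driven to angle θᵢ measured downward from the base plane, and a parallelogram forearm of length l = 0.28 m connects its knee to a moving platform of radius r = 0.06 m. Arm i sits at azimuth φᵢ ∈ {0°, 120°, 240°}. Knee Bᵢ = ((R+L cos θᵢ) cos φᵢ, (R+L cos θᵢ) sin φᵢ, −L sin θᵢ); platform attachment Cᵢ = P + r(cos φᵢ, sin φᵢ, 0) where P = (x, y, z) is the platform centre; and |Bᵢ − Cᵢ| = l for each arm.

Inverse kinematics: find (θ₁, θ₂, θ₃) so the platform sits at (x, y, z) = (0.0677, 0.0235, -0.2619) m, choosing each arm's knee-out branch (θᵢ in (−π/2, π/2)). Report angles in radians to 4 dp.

θ₁ = 0.2623, θ₂ = 0.8727, θ₃ = 1.1342

arm 1 (φ=0.0°): x'=0.0677, y'=0.0235
  e−x'=0.0523;  (l²−L²−(e−x')²−y'²−z²)/2L = -0.0174
  γ=atan2(-0.2619,0.0523)=-1.3737;  ψ=arccos(-0.0651)=1.6360;  θ1=γ+ψ≈0.2623
φ2=120.0° → target in arm frame (-0.0135, -0.0704)
  A cos θ + B sin θ = C:  0.1335·cos θ + -0.2619·sin θ = -0.1148
  √(A²+B²)=0.2940;  θ2 = -1.0994+1.9721 ≈ 0.8727
φ3=240.0° → target in arm frame (-0.0542, 0.0469)
  e−x'=0.1742;  (l²−L²−(e−x')²−y'²−z²)/2L = -0.1637
  γ=atan2(-0.2619,0.1742)=-0.9838;  ψ=arccos(-0.5204)=2.1181;  θ3=γ+ψ≈1.1342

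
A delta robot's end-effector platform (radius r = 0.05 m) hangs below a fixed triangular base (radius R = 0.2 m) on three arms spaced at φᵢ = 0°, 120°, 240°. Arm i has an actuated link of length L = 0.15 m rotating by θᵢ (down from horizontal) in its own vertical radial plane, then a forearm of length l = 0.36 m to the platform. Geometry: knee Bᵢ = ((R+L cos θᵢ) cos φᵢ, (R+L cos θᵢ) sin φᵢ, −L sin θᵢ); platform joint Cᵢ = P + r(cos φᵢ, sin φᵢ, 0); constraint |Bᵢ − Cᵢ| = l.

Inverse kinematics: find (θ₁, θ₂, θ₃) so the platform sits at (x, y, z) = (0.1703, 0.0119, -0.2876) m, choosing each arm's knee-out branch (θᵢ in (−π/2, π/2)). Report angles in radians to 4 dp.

θ₁ = -0.3496, θ₂ = 1.1347, θ₃ = 1.2218

φ1=0.0° → target in arm frame (0.1703, 0.0119)
  A cos θ + B sin θ = C:  -0.0203·cos θ + -0.2876·sin θ = 0.0794
  √(A²+B²)=0.2883;  θ1 = -1.6413+1.2916 ≈ -0.3496
rotate P by −φ2: (-0.0748, -0.1534, -0.2876)
  A=0.2248, B=-0.2876, C=(l²−L²−A²−y'²−z²)/(2L)=-0.1657
  γ=atan2(-0.2876,0.2248)=-0.9073;  ψ=arccos(-0.4539)=2.0419;  θ2=γ+ψ≈1.1347
arm 3 (φ=240.0°): x'=-0.0955, y'=0.1415
  A=0.2455, B=-0.2876, C=(l²−L²−A²−y'²−z²)/(2L)=-0.1863
  γ=atan2(-0.2876,0.2455)=-0.8643;  ψ=arccos(-0.4928)=2.0861;  θ3=γ+ψ≈1.2218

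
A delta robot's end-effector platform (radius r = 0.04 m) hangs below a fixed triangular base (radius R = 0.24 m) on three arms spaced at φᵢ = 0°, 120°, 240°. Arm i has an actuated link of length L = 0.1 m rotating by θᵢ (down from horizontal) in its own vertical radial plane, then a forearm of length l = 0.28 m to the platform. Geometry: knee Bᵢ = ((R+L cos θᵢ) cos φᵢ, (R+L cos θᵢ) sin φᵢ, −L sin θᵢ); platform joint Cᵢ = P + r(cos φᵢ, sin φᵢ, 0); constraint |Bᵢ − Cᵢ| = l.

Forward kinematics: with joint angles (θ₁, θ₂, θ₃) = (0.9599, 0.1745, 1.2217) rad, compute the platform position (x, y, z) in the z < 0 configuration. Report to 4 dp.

centre 1 = (0.2574·cos0.0°, 0.2574·sin0.0°, -0.0819) = (0.2574, 0.0000, -0.0819)
centre 2 = (0.2985·cos120.0°, 0.2985·sin120.0°, -0.0174) = (-0.1492, 0.2585, -0.0174)
centre 3 = (0.2342·cos240.0°, 0.2342·sin240.0°, -0.0940) = (-0.1171, -0.2028, -0.0940)
eliminate P² terms by subtracting sphere 1 from 2 and 3
[-0.8132 0.5170 0.1291]·P = 0.0164;  [-0.7489 -0.4057 -0.0241]·P = -0.0093
Cramer: x(z) = -0.0026+0.0557z;  y(z) = 0.0277-0.1622z
sphere 1 gives Az²+Bz+C=0 with A=1.0294, B=0.1259, C=-0.0033;  B²−4AC=0.0296;  roots -0.1447, 0.0224;  negative root z = -0.1447
x = -0.0107, y = 0.0511

(-0.0107, 0.0511, -0.1447)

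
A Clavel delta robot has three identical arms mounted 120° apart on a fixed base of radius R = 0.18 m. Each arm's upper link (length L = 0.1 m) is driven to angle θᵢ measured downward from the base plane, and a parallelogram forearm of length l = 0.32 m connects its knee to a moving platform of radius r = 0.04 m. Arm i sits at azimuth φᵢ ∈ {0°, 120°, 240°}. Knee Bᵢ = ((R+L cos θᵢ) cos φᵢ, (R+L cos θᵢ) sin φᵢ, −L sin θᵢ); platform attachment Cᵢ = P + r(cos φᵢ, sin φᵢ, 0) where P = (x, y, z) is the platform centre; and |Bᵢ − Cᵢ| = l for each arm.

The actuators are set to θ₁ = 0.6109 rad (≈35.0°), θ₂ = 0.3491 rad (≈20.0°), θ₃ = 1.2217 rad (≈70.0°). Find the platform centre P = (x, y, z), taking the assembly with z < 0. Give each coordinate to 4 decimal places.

(0.0198, 0.0750, -0.2938)

φ1=0.0°: virtual centre (0.2219, 0.0000, -0.0574), radius l
φ2=120.0°: virtual centre (-0.1170, 0.2026, -0.0342), radius l
arm 3 at φ=240.0°: ρ3 = 0.1742;  O3 = (-0.0871, -0.1509, -0.0940)
|O₂|²−|O₁|² = 0.0034;  |O₃|²−|O₁|² = -0.0134
[-0.6778 0.4052 0.0463]·P = 0.0034;  [-0.6180 -0.3017 -0.0732]·P = -0.0134
Cramer: x(z) = 0.0097-0.0345z;  y(z) = 0.0245-0.1720z
quadratic in z: (1.0308)z²+(0.1209)z+(-0.0535)=0, √Δ=0.4848 → z ∈ {-0.2938, 0.1765}; z = -0.2938 (taking z<0)
x = 0.0198, y = 0.0750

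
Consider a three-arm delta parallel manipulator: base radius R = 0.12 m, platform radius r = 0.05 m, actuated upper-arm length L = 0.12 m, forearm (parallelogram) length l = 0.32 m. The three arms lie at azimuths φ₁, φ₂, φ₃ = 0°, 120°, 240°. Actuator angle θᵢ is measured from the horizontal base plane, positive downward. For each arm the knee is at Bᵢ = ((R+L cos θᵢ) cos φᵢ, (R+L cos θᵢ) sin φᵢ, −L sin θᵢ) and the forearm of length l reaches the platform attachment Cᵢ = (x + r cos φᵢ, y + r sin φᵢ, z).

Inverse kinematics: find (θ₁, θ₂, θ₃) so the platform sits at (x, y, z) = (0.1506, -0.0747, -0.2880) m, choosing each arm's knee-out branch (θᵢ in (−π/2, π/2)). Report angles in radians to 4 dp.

θ₁ = -0.1749, θ₂ = 1.2216, θ₃ = 0.6978

rotate P by −φ1: (0.1506, -0.0747, -0.2880)
  e−x'=-0.0806;  (l²−L²−(e−x')²−y'²−z²)/2L = -0.0293
  θ1 = atan2(B,A) + arccos(C/0.2991) = -0.1749
φ2=120.0° → target in arm frame (-0.1400, -0.0931)
  A cos θ + B sin θ = C:  0.2100·cos θ + -0.2880·sin θ = -0.1988
  θ2 = atan2(B,A) + arccos(C/0.3564) = 1.2216
arm 3 (φ=240.0°): x'=-0.0106, y'=0.1678
  e−x'=0.0806;  (l²−L²−(e−x')²−y'²−z²)/2L = -0.1233
  γ=atan2(-0.2880,0.0806)=-1.2979;  ψ=arccos(-0.4122)=1.9957;  θ3=γ+ψ≈0.6978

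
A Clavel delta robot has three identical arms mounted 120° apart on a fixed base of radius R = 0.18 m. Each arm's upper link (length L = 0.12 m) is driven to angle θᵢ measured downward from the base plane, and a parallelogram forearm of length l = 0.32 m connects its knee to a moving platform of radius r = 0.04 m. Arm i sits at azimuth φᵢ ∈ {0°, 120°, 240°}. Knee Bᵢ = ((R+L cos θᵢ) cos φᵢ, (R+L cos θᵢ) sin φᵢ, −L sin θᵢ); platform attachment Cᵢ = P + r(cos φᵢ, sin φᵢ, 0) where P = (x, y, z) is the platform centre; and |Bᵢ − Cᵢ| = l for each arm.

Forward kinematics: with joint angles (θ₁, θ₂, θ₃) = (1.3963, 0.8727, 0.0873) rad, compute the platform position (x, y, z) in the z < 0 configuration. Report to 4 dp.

arm 1 at φ=0.0°: ρ1 = 0.1608;  S1 = (0.1608, 0.0000, -0.1182)
S2 = (0.2171·cos120.0°, 0.2171·sin120.0°, -0.0919) = (-0.1086, 0.1880, -0.0919)
φ3=240.0°: virtual centre (-0.1298, -0.2248, -0.0105), radius l
subtract pairs → two planes through P
[-0.5388 0.3761 0.0525]·P = 0.0158;  [-0.5812 -0.4495 0.2154]·P = 0.0276
Cramer: x(z) = -0.0379+0.2270z;  y(z) = -0.0124+0.1857z
quadratic in z: (1.0860)z²+(0.1415)z+(-0.0488)=0, √Δ=0.4815 → z ∈ {-0.2868, 0.1566}; z = -0.2868 (taking z<0)
x = -0.1031, y = -0.0657

(-0.1031, -0.0657, -0.2868)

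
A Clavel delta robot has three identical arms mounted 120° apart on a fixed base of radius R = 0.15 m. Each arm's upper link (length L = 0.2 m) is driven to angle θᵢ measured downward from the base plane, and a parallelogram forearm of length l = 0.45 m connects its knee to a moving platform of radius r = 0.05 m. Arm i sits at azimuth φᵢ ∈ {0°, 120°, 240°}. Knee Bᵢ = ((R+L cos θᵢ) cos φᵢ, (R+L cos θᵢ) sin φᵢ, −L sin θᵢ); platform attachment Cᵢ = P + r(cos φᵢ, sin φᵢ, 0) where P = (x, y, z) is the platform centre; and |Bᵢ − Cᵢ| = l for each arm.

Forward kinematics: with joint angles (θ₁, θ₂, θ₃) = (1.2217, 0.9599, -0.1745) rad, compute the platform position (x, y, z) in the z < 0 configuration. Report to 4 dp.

(-0.1774, -0.1852, -0.4085)

arm 1 at φ=0.0°: ρ1 = 0.1684;  S1 = (0.1684, 0.0000, -0.1879)
arm 2 at φ=120.0°: ρ2 = 0.2147;  S2 = (-0.1074, 0.1860, -0.1638)
φ3=240.0°: virtual centre (-0.1485, -0.2572, 0.0347), radius l
|S₂|²−|S₁|² = 0.0093;  |S₃|²−|S₁|² = 0.0257
[-0.5515 0.3719 0.0482]·P = 0.0093;  [-0.6338 -0.5144 0.4453]·P = 0.0257
det = 0.5194;  x = -0.0276+0.3666z,  y = -0.0160+0.4140z
quadratic in z: (1.3058)z²+(0.2189)z+(-0.1285)=0, √Δ=0.8480 → z ∈ {-0.4085, 0.2409}; z = -0.4085 (taking z<0)
x = -0.1774, y = -0.1852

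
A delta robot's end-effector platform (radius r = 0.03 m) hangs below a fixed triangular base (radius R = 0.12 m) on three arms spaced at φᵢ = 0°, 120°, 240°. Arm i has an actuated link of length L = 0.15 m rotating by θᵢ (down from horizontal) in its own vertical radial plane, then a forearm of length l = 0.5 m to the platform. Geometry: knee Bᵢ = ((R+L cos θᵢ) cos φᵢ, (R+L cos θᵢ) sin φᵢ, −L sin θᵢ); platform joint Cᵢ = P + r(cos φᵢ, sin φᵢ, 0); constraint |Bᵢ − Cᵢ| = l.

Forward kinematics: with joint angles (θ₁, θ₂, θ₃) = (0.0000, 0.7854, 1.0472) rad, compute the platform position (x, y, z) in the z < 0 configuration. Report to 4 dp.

arm 1 at φ=0.0°: (R−r)+L cos θ1 = 0.2400;  centre 1 = (0.2400, 0.0000, 0.0000)
centre 2 = (0.1961·cos120.0°, 0.1961·sin120.0°, -0.1061) = (-0.0980, 0.1698, -0.1061)
arm 3 at φ=240.0°: (R−r)+L cos θ3 = 0.1650;  centre 3 = (-0.0825, -0.1429, -0.1299)
subtract pairs → two planes through P
[-0.6761 0.3396 -0.2121]·P = -0.0079;  [-0.6450 -0.2858 -0.2598]·P = -0.0135
Cramer: x(z) = 0.0166-0.3611z;  y(z) = 0.0098-0.0942z
sphere 1 gives Az²+Bz+C=0 with A=1.1392, B=0.1595, C=-0.2000;  B²−4AC=0.9368;  roots -0.4948, 0.3548;  negative root z = -0.4948
x = 0.1953, y = 0.0564

(0.1953, 0.0564, -0.4948)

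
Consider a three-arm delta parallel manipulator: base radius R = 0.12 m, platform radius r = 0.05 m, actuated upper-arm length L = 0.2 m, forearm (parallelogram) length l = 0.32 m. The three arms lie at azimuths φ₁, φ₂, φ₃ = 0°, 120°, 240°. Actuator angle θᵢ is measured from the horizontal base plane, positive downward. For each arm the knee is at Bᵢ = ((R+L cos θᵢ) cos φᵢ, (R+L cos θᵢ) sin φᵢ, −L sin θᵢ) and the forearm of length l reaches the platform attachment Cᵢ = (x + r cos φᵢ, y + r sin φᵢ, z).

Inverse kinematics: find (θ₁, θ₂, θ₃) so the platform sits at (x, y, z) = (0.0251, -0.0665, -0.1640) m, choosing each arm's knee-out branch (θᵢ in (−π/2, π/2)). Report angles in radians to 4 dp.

arm 1 (φ=0.0°): x'=0.0251, y'=-0.0665
  e−x'=0.0449;  (l²−L²−(e−x')²−y'²−z²)/2L = 0.0727
  θ1 = atan2(B,A) + arccos(C/0.1700) = -0.1743
φ2=120.0° → target in arm frame (-0.0701, 0.0115)
  A cos θ + B sin θ = C:  0.1401·cos θ + -0.1640·sin θ = 0.0393
  γ=atan2(-0.1640,0.1401)=-0.8637;  ψ=arccos(0.1823)=1.3875;  θ2=γ+ψ≈0.5238
arm 3 (φ=240.0°): x'=0.0450, y'=0.0550
  A cos θ + B sin θ = C:  0.0250·cos θ + -0.1640·sin θ = 0.0796
  √(A²+B²)=0.1659;  θ3 = -1.4198+1.0700 ≈ -0.3497

θ₁ = -0.1743, θ₂ = 0.5238, θ₃ = -0.3497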